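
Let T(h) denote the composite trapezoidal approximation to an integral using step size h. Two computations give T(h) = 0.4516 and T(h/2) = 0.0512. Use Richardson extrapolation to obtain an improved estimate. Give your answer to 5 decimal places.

R = (4·T(h/2) − T(h)) / 3 = (4·0.0512 − 0.4516)/3 = (-0.2468)/3 = -0.08227.

-0.08227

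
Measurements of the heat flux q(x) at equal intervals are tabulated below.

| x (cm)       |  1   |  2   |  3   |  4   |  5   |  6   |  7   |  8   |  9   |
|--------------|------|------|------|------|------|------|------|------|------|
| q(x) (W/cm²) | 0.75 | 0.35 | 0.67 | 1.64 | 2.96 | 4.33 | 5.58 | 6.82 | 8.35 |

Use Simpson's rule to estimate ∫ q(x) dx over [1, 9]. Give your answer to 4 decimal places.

h = 1, n = 8.
(h/3)·[y₀ + 4y₁ + 2y₂ + 4y₃ + 2y₄ + 4y₅ + 2y₆ + 4y₇ + y₈] = 0.333333·(80.08) = 26.6933.

26.6933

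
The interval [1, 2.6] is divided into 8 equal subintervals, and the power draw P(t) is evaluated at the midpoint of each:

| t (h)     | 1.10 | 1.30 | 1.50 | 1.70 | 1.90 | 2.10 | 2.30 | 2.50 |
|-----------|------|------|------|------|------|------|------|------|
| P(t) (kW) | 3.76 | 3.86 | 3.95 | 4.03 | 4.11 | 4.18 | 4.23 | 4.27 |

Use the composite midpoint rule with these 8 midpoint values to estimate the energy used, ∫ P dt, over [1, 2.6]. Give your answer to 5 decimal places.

h = 0.2, n = 8.
h·[y(m₁) + y(m₂) + y(m₃) + y(m₄) + y(m₅) + y(m₆) + y(m₇) + y(m₈)] = 0.2·(32.39) = 6.47800.

6.47800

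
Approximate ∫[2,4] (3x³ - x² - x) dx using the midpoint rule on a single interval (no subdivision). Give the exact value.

138

M = (b−a)·f(3) = 2·(69) = 138.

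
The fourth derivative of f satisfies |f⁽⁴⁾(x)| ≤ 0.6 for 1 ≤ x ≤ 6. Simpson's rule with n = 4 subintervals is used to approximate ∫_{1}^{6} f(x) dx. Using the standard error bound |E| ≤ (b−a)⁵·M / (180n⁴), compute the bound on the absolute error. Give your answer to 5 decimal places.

0.04069

|E| ≤ (5)⁵·0.6 / (180·4⁴) = 1875/46080 = 0.04069.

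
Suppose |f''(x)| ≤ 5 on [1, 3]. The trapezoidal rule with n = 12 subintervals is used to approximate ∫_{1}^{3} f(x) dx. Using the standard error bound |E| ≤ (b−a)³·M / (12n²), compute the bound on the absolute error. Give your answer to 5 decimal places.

0.02315

|E| ≤ (2)³·5 / (12·12²) = 40/1728 = 0.02315.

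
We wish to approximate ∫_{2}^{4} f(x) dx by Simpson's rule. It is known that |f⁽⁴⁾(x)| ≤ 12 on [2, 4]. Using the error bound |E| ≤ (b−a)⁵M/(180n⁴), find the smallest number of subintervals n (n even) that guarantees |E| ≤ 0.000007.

24

Need 384/(180n⁴) ≤ 0.000007.
n⁴ ≥ 384/(180·0.000007) = 304762 ⇒ n ≥ 23.4958, so the smallest even n is 24. (n must be even for Simpson's rule.)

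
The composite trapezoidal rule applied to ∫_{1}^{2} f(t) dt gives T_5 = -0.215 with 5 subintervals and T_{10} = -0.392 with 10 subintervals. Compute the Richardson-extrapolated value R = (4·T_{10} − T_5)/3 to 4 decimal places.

-0.4510

R = (4·T_{10} − T_5) / 3 = (4·(-0.392) − (-0.215))/3 = (-1.353)/3 = -0.4510.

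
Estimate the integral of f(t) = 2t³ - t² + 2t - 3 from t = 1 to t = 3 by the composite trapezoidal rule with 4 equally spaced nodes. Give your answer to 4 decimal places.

34.9630

h = (3 − 1)/3 = 0.666667.
Nodes t₀,…,t₃ = 1, 1.666667, 2.333333, 3.
f(t) = 2t³ - t² + 2t - 3: f₀=0, f₁=6.814815, f₂=21.629630, f₃=48.
(h/2)·[f₀ + 2f₁ + 2f₂ + f₃] = 0.333333·(104.888889) = 34.9630.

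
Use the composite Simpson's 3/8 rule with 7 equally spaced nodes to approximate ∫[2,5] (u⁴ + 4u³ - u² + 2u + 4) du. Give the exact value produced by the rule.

h = (5 − 2)/6 = 0.5.
Nodes u₀,…,u₆ = 2, 2.5, 3, 3.5, 4, 4.5, 5.
f(u) = u⁴ + 4u³ - u² + 2u + 4: f₀=52, f₁=104.3125, f₂=190, f₃=320.3125, f₄=508, f₅=767.3125, f₆=1114.
(3h/8)·[f₀ + 3f₁ + 3f₂ + 2f₃ + 3f₄ + 3f₅ + f₆] = 0.1875·(6515.5) = 1221.65625.

1221.65625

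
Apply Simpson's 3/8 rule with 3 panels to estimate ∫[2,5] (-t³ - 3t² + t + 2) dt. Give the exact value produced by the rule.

h = (5 − 2)/3 = 1.
Nodes t₀,…,t₃ = 2, 3, 4, 5.
f(t) = -t³ - 3t² + t + 2: f₀=-16, f₁=-49, f₂=-106, f₃=-193.
(3h/8)·[f₀ + 3f₁ + 3f₂ + f₃] = 0.375·(-674) = -252.75.

-252.75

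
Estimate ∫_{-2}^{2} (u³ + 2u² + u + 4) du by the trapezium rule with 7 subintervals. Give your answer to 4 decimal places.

h = (2 − (-2))/7 = 0.571429.
Nodes u₀,…,u₇ = -2, -1.428571, -0.857143, -0.285714, 0.285714, 0.857143, 1.428571, 2.
f(u) = u³ + 2u² + u + 4: f₀=2, f₁=3.737609, f₂=3.982507, f₃=3.854227, f₄=4.472303, f₅=6.956268, f₆=12.425656, f₇=22.
(h/2)·[f₀ + 2f₁ + 2f₂ + 2f₃ + 2f₄ + 2f₅ + 2f₆ + f₇] = 0.285714·(94.857143) = 27.1020.

27.1020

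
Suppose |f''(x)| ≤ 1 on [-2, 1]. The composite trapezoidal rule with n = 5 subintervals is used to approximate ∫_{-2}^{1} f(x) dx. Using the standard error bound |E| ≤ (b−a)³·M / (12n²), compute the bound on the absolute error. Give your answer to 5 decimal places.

|E| ≤ (3)³·1 / (12·5²) = 27/300 = 0.09000.

0.09000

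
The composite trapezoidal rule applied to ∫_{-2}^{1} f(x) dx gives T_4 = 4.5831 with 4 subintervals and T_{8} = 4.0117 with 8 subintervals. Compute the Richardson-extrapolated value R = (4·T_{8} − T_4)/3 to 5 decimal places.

3.82123

R = (4·T_{8} − T_4) / 3 = (4·4.0117 − 4.5831)/3 = (11.4637)/3 = 3.82123.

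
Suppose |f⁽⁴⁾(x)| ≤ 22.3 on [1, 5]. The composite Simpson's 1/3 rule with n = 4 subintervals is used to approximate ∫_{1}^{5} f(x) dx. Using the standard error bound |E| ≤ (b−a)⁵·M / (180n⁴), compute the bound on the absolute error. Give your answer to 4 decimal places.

0.4956

|E| ≤ (4)⁵·22.3 / (180·4⁴) = 22835.2/46080 = 0.4956.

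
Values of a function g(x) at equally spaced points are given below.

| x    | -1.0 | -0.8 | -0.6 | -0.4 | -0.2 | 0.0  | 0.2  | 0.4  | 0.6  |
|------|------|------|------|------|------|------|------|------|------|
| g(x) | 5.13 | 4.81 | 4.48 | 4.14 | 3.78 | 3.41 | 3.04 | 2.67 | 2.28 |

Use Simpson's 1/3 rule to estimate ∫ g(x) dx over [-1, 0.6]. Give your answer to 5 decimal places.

6.00867

h = 0.2, n = 8.
(h/3)·[y₀ + 4y₁ + 2y₂ + 4y₃ + 2y₄ + 4y₅ + 2y₆ + 4y₇ + y₈] = 0.066667·(90.13) = 6.00867.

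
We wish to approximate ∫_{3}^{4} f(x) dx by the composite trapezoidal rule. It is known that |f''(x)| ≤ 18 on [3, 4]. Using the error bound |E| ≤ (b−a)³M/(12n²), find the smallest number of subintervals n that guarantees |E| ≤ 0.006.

Need 18/(12n²) ≤ 0.006.
n² ≥ 18/(12·0.006) = 250 ⇒ n ≥ 15.8114, so the smallest n is 16.

16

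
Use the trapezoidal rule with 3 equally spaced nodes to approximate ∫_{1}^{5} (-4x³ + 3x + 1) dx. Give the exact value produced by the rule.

h = (5 − 1)/2 = 2.
Nodes x₀,…,x₂ = 1, 3, 5.
f(x) = -4x³ + 3x + 1: f₀=0, f₁=-98, f₂=-484.
(h/2)·[f₀ + 2f₁ + f₂] = 1·(-680) = -680.

-680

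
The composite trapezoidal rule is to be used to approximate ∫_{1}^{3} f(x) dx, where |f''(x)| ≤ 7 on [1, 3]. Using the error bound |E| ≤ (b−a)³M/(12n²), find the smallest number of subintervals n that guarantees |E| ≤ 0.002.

Need 56/(12n²) ≤ 0.002.
n² ≥ 56/(12·0.002) = 2333.33 ⇒ n ≥ 48.3046, so the smallest n is 49.

49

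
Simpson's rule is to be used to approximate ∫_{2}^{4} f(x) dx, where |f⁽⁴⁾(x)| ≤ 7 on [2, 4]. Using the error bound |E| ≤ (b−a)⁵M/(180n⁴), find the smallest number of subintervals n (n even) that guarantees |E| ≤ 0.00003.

16

Need 224/(180n⁴) ≤ 0.00003.
n⁴ ≥ 224/(180·0.00003) = 41481.5 ⇒ n ≥ 14.2713, so the smallest even n is 16. (n must be even for Simpson's rule.)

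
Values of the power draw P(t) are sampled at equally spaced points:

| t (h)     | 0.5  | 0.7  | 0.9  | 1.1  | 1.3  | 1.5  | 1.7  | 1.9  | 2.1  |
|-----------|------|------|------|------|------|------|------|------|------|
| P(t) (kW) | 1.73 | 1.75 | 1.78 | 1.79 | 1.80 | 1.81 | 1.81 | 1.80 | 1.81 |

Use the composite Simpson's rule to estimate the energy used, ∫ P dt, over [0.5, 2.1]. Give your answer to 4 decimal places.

h = 0.2, n = 8.
(h/3)·[y₀ + 4y₁ + 2y₂ + 4y₃ + 2y₄ + 4y₅ + 2y₆ + 4y₇ + y₈] = 0.066667·(42.92) = 2.8613.

2.8613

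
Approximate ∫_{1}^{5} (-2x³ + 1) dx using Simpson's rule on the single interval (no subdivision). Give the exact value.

S = (b−a)/6 · [f(1) + 4f(3) + f(5)] = 0.666667·[(-1) + 4·(-53) + (-249)] = -308.

-308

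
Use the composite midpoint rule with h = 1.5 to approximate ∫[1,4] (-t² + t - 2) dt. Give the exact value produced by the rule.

-18.9375

h = (4 − 1)/2 = 1.5.
Midpoints m₁,…,m₂ = 1.75, 3.25.
f(m₁)=-3.3125, f(m₂)=-9.3125.
h·[f(m₁) + f(m₂)] = 1.5·(-12.625) = -18.9375.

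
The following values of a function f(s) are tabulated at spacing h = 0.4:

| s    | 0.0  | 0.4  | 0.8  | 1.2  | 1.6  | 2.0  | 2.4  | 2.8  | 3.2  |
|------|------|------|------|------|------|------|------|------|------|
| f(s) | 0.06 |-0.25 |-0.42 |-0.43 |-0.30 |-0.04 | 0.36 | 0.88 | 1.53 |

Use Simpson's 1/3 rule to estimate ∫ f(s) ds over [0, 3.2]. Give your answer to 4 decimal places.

0.2013

h = 0.4, n = 8.
(h/3)·[y₀ + 4y₁ + 2y₂ + 4y₃ + 2y₄ + 4y₅ + 2y₆ + 4y₇ + y₈] = 0.133333·(1.51) = 0.2013.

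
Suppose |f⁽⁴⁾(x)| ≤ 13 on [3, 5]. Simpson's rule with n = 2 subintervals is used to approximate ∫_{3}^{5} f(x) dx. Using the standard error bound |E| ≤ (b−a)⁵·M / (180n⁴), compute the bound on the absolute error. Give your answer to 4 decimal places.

0.1444

|E| ≤ (2)⁵·13 / (180·2⁴) = 416/2880 = 0.1444.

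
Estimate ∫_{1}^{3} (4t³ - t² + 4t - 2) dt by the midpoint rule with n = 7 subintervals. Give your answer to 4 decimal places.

h = (3 − 1)/7 = 0.285714.
Midpoints m₁,…,m₇ = 1.142857, 1.428571, 1.714286, 2, 2.285714, 2.571429, 2.857143.
f(m₁)=7.236152, f(m₂)=13.335277, f(m₃)=22.069971, f(m₄)=34, f(m₅)=49.685131, f(m₆)=69.685131, f(m₇)=94.559767.
h·[f(m₁) + f(m₂) + f(m₃) + f(m₄) + f(m₅) + f(m₆) + f(m₇)] = 0.285714·(290.571429) = 83.0204.

83.0204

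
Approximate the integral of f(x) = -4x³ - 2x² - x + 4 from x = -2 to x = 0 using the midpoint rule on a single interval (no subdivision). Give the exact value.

M = (b−a)·f(-1) = 2·(7) = 14.

14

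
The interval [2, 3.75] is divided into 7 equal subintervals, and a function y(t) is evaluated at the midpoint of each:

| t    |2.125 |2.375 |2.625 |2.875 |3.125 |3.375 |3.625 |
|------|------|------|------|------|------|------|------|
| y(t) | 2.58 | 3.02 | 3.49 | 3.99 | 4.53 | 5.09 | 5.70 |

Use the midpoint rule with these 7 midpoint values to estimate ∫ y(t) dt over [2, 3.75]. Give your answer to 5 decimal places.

7.10000

h = 0.25, n = 7.
h·[y(m₁) + y(m₂) + y(m₃) + y(m₄) + y(m₅) + y(m₆) + y(m₇)] = 0.25·(28.40) = 7.10000.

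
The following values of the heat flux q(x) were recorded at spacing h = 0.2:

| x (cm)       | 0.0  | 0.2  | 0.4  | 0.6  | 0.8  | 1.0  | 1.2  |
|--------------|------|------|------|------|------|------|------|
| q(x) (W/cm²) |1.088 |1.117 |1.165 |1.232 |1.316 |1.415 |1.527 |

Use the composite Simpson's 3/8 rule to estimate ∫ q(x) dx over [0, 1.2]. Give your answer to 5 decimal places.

1.50885

h = 0.2, n = 6.
(3h/8)·[y₀ + 3y₁ + 3y₂ + 2y₃ + 3y₄ + 3y₅ + y₆] = 0.075·(20.118) = 1.50885.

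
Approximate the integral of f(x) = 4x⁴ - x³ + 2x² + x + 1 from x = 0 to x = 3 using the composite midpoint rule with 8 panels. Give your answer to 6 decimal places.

197.213562

h = (3 − 0)/8 = 0.375.
Midpoints m₁,…,m₈ = 0.1875, 0.5625, 0.9375, 1.3125, 1.6875, 2.0625, 2.4375, 2.8125.
f(m₁)=1.25616455078125, f(m₂)=2.41778564453125, f(m₃)=5.96124267578125, f(m₄)=15.36700439453125, f(m₅)=36.01397705078125, f(m₆)=75.17950439453125, f(m₇)=142.03936767578125, f(m₈)=247.66778564453125.
h·[f(m₁) + f(m₂) + f(m₃) + f(m₄) + f(m₅) + f(m₆) + f(m₇) + f(m₈)] = 0.375·(525.90283203125) = 197.213562.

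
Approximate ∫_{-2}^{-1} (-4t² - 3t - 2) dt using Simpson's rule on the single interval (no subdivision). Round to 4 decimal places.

-6.8333

S = (b−a)/6 · [f(-2) + 4f(-1.5) + f(-1)] = 0.166667·[(-12) + 4·(-6.5) + (-3)] = -6.8333.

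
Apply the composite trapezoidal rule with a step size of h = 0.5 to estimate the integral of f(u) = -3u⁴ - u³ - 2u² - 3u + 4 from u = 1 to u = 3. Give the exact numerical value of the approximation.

-193.6875

h = (3 − 1)/4 = 0.5.
Nodes u₀,…,u₄ = 1, 1.5, 2, 2.5, 3.
f(u) = -3u⁴ - u³ - 2u² - 3u + 4: f₀=-5, f₁=-23.5625, f₂=-66, f₃=-148.8125, f₄=-293.
(h/2)·[f₀ + 2f₁ + 2f₂ + 2f₃ + f₄] = 0.25·(-774.75) = -193.6875.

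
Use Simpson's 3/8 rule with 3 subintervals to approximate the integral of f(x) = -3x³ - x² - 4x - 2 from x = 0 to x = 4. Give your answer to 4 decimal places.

h = (4 − 0)/3 = 1.333333.
Nodes x₀,…,x₃ = 0, 1.333333, 2.666667, 4.
f(x) = -3x³ - x² - 4x - 2: f₀=-2, f₁=-16.222222, f₂=-76.666667, f₃=-226.
(3h/8)·[f₀ + 3f₁ + 3f₂ + f₃] = 0.5·(-506.666667) = -253.3333.

-253.3333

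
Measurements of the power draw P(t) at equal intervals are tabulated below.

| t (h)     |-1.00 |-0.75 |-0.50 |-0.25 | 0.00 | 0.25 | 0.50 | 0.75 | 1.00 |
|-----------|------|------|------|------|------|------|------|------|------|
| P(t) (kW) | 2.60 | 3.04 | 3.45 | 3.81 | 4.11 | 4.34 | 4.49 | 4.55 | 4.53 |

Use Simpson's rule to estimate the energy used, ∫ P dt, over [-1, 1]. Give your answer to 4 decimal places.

7.8492

h = 0.25, n = 8.
(h/3)·[y₀ + 4y₁ + 2y₂ + 4y₃ + 2y₄ + 4y₅ + 2y₆ + 4y₇ + y₈] = 0.083333·(94.19) = 7.8492.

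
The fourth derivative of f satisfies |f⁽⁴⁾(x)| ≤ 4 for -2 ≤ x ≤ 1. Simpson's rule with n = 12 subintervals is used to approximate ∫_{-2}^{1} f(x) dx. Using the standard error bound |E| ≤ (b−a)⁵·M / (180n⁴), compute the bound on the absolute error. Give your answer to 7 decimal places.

|E| ≤ (3)⁵·4 / (180·12⁴) = 972/3732480 = 0.0002604.

0.0002604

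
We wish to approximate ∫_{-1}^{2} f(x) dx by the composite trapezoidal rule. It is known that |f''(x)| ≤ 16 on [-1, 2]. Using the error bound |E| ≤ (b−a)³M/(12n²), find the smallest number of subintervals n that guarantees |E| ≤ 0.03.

35

Need 432/(12n²) ≤ 0.03.
n² ≥ 432/(12·0.03) = 1200 ⇒ n ≥ 34.6410, so the smallest n is 35.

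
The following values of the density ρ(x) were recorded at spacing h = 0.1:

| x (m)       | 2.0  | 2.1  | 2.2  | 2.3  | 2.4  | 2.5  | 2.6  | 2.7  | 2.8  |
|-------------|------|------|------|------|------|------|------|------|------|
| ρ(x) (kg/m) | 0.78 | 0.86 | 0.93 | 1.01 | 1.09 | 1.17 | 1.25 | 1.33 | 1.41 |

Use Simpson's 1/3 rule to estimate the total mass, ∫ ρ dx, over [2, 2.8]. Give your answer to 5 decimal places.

0.87367

h = 0.1, n = 8.
(h/3)·[y₀ + 4y₁ + 2y₂ + 4y₃ + 2y₄ + 4y₅ + 2y₆ + 4y₇ + y₈] = 0.033333·(26.21) = 0.87367.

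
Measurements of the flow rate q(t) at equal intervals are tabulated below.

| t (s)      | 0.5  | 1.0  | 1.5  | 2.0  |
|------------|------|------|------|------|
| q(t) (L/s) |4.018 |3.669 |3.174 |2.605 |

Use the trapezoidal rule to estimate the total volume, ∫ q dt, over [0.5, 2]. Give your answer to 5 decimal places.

5.07725

h = 0.5, n = 3.
(h/2)·[y₀ + 2y₁ + 2y₂ + y₃] = 0.25·(20.309) = 5.07725.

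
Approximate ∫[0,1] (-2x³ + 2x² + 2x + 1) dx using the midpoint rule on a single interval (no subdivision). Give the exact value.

2.25

M = (b−a)·f(0.5) = 1·(2.25) = 2.25.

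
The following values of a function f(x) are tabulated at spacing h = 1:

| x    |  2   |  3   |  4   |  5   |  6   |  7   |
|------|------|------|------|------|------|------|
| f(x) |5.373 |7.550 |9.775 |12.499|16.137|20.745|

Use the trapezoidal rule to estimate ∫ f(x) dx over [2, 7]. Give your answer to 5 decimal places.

h = 1, n = 5.
(h/2)·[y₀ + 2y₁ + 2y₂ + 2y₃ + 2y₄ + y₅] = 0.5·(118.040) = 59.02000.

59.02000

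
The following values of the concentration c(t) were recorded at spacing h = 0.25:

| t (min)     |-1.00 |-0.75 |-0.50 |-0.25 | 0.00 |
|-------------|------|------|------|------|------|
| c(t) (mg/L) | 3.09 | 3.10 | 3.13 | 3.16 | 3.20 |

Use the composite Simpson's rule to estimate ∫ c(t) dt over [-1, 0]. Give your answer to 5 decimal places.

h = 0.25, n = 4.
(h/3)·[y₀ + 4y₁ + 2y₂ + 4y₃ + y₄] = 0.083333·(37.59) = 3.13250.

3.13250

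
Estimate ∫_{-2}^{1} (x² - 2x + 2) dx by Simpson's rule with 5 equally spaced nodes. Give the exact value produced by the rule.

h = (1 − (-2))/4 = 0.75.
Nodes x₀,…,x₄ = -2, -1.25, -0.5, 0.25, 1.
f(x) = x² - 2x + 2: f₀=10, f₁=6.0625, f₂=3.25, f₃=1.5625, f₄=1.
(h/3)·[f₀ + 4f₁ + 2f₂ + 4f₃ + f₄] = 0.25·(48) = 12.

12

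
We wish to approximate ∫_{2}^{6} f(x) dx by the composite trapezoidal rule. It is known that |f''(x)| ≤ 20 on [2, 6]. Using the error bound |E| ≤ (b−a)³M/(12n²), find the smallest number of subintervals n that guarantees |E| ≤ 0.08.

37

Need 1280/(12n²) ≤ 0.08.
n² ≥ 1280/(12·0.08) = 1333.33 ⇒ n ≥ 36.5148, so the smallest n is 37.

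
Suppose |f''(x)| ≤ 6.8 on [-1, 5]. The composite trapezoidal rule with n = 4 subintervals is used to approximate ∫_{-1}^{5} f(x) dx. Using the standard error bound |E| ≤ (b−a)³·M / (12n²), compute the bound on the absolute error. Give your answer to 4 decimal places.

7.6500

|E| ≤ (6)³·6.8 / (12·4²) = 1468.8/192 = 7.6500.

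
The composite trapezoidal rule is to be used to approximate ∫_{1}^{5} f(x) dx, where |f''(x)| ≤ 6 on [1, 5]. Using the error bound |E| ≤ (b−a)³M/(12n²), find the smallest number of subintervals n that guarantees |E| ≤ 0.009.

Need 384/(12n²) ≤ 0.009.
n² ≥ 384/(12·0.009) = 3555.56 ⇒ n ≥ 59.6285, so the smallest n is 60.

60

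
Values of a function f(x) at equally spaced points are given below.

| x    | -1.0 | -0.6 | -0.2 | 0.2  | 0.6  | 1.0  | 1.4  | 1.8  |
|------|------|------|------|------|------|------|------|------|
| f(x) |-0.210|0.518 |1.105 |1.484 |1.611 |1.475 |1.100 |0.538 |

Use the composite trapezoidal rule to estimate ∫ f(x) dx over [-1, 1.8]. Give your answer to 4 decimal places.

2.9828

h = 0.4, n = 7.
(h/2)·[y₀ + 2y₁ + 2y₂ + 2y₃ + 2y₄ + 2y₅ + 2y₆ + y₇] = 0.2·(14.914) = 2.9828.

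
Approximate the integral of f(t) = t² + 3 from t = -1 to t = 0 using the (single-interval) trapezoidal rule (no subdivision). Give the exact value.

T = (b−a)/2 · [f(-1) + f(0)] = 0.5·[4 + 3] = 3.5.

3.5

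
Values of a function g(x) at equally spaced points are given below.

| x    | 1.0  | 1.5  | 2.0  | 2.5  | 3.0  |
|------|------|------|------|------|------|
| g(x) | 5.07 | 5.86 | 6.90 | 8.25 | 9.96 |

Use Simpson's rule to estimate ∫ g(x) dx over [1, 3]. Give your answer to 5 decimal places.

h = 0.5, n = 4.
(h/3)·[y₀ + 4y₁ + 2y₂ + 4y₃ + y₄] = 0.166667·(85.27) = 14.21167.

14.21167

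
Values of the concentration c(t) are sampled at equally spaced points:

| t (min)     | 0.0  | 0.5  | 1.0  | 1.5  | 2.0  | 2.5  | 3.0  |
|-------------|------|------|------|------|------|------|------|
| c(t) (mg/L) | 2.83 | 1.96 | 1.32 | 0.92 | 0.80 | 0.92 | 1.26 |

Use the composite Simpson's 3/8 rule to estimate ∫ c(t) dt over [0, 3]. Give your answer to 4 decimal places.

h = 0.5, n = 6.
(3h/8)·[y₀ + 3y₁ + 3y₂ + 2y₃ + 3y₄ + 3y₅ + y₆] = 0.1875·(20.93) = 3.9244.

3.9244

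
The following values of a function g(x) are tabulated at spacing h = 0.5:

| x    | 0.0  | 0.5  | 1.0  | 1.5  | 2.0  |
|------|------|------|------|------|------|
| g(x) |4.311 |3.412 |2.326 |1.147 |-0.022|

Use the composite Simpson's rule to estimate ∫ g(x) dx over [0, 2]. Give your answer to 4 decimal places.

h = 0.5, n = 4.
(h/3)·[y₀ + 4y₁ + 2y₂ + 4y₃ + y₄] = 0.166667·(27.177) = 4.5295.

4.5295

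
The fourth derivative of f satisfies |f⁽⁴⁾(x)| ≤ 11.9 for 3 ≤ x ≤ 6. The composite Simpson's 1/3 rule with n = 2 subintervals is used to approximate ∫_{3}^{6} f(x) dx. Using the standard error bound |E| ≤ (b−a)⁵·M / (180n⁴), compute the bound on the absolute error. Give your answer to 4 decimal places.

1.0041

|E| ≤ (3)⁵·11.9 / (180·2⁴) = 2891.7/2880 = 1.0041.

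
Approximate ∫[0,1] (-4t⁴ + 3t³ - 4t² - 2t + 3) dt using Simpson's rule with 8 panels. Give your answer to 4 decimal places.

h = (1 − 0)/8 = 0.125.
Nodes t₀,…,t₈ = 0, 0.125, 0.25, 0.375, 0.5, 0.625, 0.75, 0.875, 1.
f(t) = -4t⁴ + 3t³ - 4t² - 2t + 3: f₀=3, f₁=2.6923828125, f₂=2.28125, f₃=1.7666015625, f₄=1.125, f₅=0.3095703125, f₆=-0.75, f₇=-2.1474609375, f₈=-4.
(h/3)·[f₀ + 4f₁ + 2f₂ + 4f₃ + 2f₄ + 4f₅ + 2f₆ + 4f₇ + f₈] = 0.041667·(14.796875) = 0.6165.

0.6165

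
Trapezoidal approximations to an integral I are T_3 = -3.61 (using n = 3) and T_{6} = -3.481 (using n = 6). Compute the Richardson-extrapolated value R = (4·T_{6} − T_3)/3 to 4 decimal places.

R = (4·T_{6} − T_3) / 3 = (4·(-3.481) − (-3.61))/3 = (-10.314)/3 = -3.4380.

-3.4380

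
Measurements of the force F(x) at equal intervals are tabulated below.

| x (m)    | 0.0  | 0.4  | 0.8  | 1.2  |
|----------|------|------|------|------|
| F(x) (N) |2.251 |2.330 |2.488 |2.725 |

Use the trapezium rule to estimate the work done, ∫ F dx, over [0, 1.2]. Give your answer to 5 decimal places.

h = 0.4, n = 3.
(h/2)·[y₀ + 2y₁ + 2y₂ + y₃] = 0.2·(14.612) = 2.92240.

2.92240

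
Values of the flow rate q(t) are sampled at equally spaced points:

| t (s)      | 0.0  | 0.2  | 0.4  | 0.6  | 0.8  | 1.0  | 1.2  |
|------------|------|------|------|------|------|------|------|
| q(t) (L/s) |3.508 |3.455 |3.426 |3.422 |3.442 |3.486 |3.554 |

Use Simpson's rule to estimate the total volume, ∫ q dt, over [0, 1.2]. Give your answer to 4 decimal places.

4.1500

h = 0.2, n = 6.
(h/3)·[y₀ + 4y₁ + 2y₂ + 4y₃ + 2y₄ + 4y₅ + y₆] = 0.066667·(62.250) = 4.1500.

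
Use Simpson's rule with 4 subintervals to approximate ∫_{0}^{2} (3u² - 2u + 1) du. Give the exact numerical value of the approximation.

6

h = (2 − 0)/4 = 0.5.
Nodes u₀,…,u₄ = 0, 0.5, 1, 1.5, 2.
f(u) = 3u² - 2u + 1: f₀=1, f₁=0.75, f₂=2, f₃=4.75, f₄=9.
(h/3)·[f₀ + 4f₁ + 2f₂ + 4f₃ + f₄] = 0.166667·(36) = 6.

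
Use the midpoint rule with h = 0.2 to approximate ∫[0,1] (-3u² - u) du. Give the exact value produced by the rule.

h = (1 − 0)/5 = 0.2.
Midpoints m₁,…,m₅ = 0.1, 0.3, 0.5, 0.7, 0.9.
f(m₁)=-0.13, f(m₂)=-0.57, f(m₃)=-1.25, f(m₄)=-2.17, f(m₅)=-3.33.
h·[f(m₁) + f(m₂) + f(m₃) + f(m₄) + f(m₅)] = 0.2·(-7.45) = -1.49.

-1.49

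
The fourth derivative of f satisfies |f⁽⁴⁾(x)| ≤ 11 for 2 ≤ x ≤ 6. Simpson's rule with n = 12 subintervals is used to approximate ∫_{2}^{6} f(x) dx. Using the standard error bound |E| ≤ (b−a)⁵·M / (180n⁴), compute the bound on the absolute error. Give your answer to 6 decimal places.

|E| ≤ (4)⁵·11 / (180·12⁴) = 11264/3732480 = 0.003018.

0.003018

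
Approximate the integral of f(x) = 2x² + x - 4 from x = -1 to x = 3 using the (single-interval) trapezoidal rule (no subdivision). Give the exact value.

28

T = (b−a)/2 · [f(-1) + f(3)] = 2·[(-3) + 17] = 28.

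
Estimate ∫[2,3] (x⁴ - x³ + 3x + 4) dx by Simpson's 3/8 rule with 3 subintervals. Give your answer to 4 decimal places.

37.4537

h = (3 − 2)/3 = 0.333333.
Nodes x₀,…,x₃ = 2, 2.333333, 2.666667, 3.
f(x) = x⁴ - x³ + 3x + 4: f₀=18, f₁=27.938272, f₂=43.604938, f₃=67.
(3h/8)·[f₀ + 3f₁ + 3f₂ + f₃] = 0.125·(299.629630) = 37.4537.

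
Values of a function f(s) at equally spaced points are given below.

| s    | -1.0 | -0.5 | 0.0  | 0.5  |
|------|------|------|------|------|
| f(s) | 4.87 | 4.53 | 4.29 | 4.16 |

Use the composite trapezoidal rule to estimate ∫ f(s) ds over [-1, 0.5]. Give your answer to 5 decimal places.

6.66750

h = 0.5, n = 3.
(h/2)·[y₀ + 2y₁ + 2y₂ + y₃] = 0.25·(26.67) = 6.66750.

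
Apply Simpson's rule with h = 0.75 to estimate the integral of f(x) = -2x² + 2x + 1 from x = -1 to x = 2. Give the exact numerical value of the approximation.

0

h = (2 − (-1))/4 = 0.75.
Nodes x₀,…,x₄ = -1, -0.25, 0.5, 1.25, 2.
f(x) = -2x² + 2x + 1: f₀=-3, f₁=0.375, f₂=1.5, f₃=0.375, f₄=-3.
(h/3)·[f₀ + 4f₁ + 2f₂ + 4f₃ + f₄] = 0.25·(0) = 0.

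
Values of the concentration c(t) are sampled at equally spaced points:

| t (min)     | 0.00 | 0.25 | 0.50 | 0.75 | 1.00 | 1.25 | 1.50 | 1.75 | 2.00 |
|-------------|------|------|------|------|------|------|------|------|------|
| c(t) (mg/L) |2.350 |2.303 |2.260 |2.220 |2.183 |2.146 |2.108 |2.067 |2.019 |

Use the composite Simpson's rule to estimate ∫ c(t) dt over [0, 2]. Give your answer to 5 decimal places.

4.36792

h = 0.25, n = 8.
(h/3)·[y₀ + 4y₁ + 2y₂ + 4y₃ + 2y₄ + 4y₅ + 2y₆ + 4y₇ + y₈] = 0.083333·(52.415) = 4.36792.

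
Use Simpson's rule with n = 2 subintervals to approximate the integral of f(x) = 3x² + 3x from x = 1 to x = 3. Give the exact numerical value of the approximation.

38

h = (3 − 1)/2 = 1.
Nodes x₀,…,x₂ = 1, 2, 3.
f(x) = 3x² + 3x: f₀=6, f₁=18, f₂=36.
(h/3)·[f₀ + 4f₁ + f₂] = 0.333333·(114) = 38.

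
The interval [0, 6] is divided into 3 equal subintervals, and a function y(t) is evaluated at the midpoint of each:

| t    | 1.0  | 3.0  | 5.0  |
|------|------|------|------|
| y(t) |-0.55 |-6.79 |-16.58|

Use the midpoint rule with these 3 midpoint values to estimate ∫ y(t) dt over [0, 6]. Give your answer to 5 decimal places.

-47.84000

h = 2, n = 3.
h·[y(m₁) + y(m₂) + y(m₃)] = 2·(-23.92) = -47.84000.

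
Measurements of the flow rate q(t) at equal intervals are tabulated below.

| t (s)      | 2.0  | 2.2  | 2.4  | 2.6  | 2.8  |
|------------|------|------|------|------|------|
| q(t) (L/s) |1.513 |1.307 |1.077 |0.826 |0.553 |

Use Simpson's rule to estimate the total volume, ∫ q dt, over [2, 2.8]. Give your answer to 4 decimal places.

0.8501

h = 0.2, n = 4.
(h/3)·[y₀ + 4y₁ + 2y₂ + 4y₃ + y₄] = 0.066667·(12.752) = 0.8501.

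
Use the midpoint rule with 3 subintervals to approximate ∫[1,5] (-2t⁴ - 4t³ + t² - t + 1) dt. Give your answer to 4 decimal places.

h = (5 − 1)/3 = 1.333333.
Midpoints m₁,…,m₃ = 1.666667, 3, 4.333333.
f(m₁)=-31.839506, f(m₂)=-263, f(m₃)=-1015.246914.
h·[f(m₁) + f(m₂) + f(m₃)] = 1.333333·(-1310.086420) = -1746.7819.

-1746.7819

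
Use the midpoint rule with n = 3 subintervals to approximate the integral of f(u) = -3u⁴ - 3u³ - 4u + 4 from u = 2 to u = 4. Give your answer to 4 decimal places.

-776.7901

h = (4 − 2)/3 = 0.666667.
Midpoints m₁,…,m₃ = 2.333333, 3, 3.666667.
f(m₁)=-132.370370, f(m₂)=-332, f(m₃)=-700.814815.
h·[f(m₁) + f(m₂) + f(m₃)] = 0.666667·(-1165.185185) = -776.7901.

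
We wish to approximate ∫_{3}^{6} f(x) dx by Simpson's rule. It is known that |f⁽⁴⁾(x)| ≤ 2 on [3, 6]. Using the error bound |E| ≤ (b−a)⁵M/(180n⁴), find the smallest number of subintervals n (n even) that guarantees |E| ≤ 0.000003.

32

Need 486/(180n⁴) ≤ 0.000003.
n⁴ ≥ 486/(180·0.000003) = 900000 ⇒ n ≥ 30.8007, so the smallest even n is 32. (n must be even for Simpson's rule.)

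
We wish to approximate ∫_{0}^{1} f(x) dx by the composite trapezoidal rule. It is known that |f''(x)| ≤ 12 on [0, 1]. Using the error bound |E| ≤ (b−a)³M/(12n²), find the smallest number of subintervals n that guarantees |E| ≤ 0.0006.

Need 12/(12n²) ≤ 0.0006.
n² ≥ 12/(12·0.0006) = 1666.67 ⇒ n ≥ 40.8248, so the smallest n is 41.

41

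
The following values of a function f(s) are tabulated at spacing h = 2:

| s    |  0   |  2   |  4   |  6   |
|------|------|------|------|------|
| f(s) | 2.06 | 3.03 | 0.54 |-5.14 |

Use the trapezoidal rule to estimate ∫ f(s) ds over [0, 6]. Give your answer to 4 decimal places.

4.0600

h = 2, n = 3.
(h/2)·[y₀ + 2y₁ + 2y₂ + y₃] = 1·(4.06) = 4.0600.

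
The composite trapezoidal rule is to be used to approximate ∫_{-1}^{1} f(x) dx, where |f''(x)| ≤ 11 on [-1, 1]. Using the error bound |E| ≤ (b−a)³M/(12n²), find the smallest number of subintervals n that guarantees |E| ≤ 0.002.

Need 88/(12n²) ≤ 0.002.
n² ≥ 88/(12·0.002) = 3666.67 ⇒ n ≥ 60.5530, so the smallest n is 61.

61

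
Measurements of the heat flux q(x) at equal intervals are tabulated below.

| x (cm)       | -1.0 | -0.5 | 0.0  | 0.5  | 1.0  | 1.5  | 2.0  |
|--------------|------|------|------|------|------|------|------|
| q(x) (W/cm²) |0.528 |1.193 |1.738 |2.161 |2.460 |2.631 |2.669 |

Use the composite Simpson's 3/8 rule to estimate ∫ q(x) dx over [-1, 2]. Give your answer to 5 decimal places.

5.92219

h = 0.5, n = 6.
(3h/8)·[y₀ + 3y₁ + 3y₂ + 2y₃ + 3y₄ + 3y₅ + y₆] = 0.1875·(31.585) = 5.92219.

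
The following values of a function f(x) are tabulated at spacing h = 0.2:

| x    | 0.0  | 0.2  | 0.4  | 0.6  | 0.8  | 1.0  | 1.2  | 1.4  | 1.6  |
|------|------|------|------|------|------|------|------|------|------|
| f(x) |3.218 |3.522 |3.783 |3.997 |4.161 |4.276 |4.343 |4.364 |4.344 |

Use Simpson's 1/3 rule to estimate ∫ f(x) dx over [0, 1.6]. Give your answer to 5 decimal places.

6.45147

h = 0.2, n = 8.
(h/3)·[y₀ + 4y₁ + 2y₂ + 4y₃ + 2y₄ + 4y₅ + 2y₆ + 4y₇ + y₈] = 0.066667·(96.772) = 6.45147.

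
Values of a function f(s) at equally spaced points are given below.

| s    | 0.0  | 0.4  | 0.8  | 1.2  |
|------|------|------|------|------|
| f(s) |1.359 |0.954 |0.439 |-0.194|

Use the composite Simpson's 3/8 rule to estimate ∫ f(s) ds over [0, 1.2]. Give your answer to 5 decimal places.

h = 0.4, n = 3.
(3h/8)·[y₀ + 3y₁ + 3y₂ + y₃] = 0.15·(5.344) = 0.80160.

0.80160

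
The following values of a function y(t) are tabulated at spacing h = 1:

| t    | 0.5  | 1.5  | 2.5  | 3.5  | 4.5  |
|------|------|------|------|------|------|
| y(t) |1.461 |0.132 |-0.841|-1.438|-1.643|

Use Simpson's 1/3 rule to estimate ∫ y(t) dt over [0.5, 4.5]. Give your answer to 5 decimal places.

h = 1, n = 4.
(h/3)·[y₀ + 4y₁ + 2y₂ + 4y₃ + y₄] = 0.333333·(-7.088) = -2.36267.

-2.36267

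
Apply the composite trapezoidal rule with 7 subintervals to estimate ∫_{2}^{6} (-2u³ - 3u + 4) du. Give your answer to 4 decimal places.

h = (6 − 2)/7 = 0.571429.
Nodes u₀,…,u₇ = 2, 2.571429, 3.142857, 3.714286, 4.285714, 4.857143, 5.428571, 6.
f(u) = -2u³ - 3u + 4: f₀=-18, f₁=-37.720117, f₂=-67.516035, f₃=-109.626822, f₄=-166.291545, f₅=-239.749271, f₆=-332.239067, f₇=-446.
(h/2)·[f₀ + 2f₁ + 2f₂ + 2f₃ + 2f₄ + 2f₅ + 2f₆ + f₇] = 0.285714·(-2370.285714) = -677.2245.

-677.2245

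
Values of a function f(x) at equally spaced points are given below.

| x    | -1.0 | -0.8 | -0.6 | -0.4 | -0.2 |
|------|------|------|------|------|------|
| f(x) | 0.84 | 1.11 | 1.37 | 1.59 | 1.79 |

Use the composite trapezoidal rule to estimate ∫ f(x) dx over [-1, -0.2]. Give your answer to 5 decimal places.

h = 0.2, n = 4.
(h/2)·[y₀ + 2y₁ + 2y₂ + 2y₃ + y₄] = 0.1·(10.77) = 1.07700.

1.07700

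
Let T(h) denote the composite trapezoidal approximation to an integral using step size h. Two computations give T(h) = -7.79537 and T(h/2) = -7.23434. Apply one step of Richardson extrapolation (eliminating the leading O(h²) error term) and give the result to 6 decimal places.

-7.047330

R = (4·T(h/2) − T(h)) / 3 = (4·(-7.23434) − (-7.79537))/3 = (-21.14199)/3 = -7.047330.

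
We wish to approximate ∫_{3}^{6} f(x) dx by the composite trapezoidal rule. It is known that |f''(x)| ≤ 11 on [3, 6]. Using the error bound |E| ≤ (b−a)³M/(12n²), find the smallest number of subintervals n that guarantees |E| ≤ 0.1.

Need 297/(12n²) ≤ 0.1.
n² ≥ 297/(12·0.1) = 247.5 ⇒ n ≥ 15.7321, so the smallest n is 16.

16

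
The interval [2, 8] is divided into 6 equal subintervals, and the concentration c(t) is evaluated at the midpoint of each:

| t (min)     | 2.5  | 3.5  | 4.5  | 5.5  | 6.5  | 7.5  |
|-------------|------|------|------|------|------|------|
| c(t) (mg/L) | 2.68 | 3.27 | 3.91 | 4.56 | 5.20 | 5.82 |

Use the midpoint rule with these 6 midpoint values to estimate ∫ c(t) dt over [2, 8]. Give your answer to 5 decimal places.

25.44000

h = 1, n = 6.
h·[y(m₁) + y(m₂) + y(m₃) + y(m₄) + y(m₅) + y(m₆)] = 1·(25.44) = 25.44000.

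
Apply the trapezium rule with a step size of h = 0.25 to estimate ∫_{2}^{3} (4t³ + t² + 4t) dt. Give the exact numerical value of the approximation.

81.65625

h = (3 − 2)/4 = 0.25.
Nodes t₀,…,t₄ = 2, 2.25, 2.5, 2.75, 3.
f(t) = 4t³ + t² + 4t: f₀=44, f₁=59.625, f₂=78.75, f₃=101.75, f₄=129.
(h/2)·[f₀ + 2f₁ + 2f₂ + 2f₃ + f₄] = 0.125·(653.25) = 81.65625.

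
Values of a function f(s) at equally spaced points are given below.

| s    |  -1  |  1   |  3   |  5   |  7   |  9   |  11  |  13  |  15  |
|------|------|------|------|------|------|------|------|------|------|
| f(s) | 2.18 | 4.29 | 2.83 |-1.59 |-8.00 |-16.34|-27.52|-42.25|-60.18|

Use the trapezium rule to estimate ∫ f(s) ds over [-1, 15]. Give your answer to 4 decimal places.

-235.1600

h = 2, n = 8.
(h/2)·[y₀ + 2y₁ + 2y₂ + 2y₃ + 2y₄ + 2y₅ + 2y₆ + 2y₇ + y₈] = 1·(-235.16) = -235.1600.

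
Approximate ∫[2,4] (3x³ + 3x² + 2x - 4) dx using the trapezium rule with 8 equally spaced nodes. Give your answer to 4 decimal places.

h = (4 − 2)/7 = 0.285714.
Nodes x₀,…,x₇ = 2, 2.285714, 2.571429, 2.857143, 3.142857, 3.428571, 3.714286, 4.
f(x) = 3x³ + 3x² + 2x - 4: f₀=36, f₁=52.069971, f₂=71.988338, f₃=96.174927, f₄=125.049563, f₅=159.032070, f₆=198.542274, f₇=244.
(h/2)·[f₀ + 2f₁ + 2f₂ + 2f₃ + 2f₄ + 2f₅ + 2f₆ + f₇] = 0.142857·(1685.714286) = 240.8163.

240.8163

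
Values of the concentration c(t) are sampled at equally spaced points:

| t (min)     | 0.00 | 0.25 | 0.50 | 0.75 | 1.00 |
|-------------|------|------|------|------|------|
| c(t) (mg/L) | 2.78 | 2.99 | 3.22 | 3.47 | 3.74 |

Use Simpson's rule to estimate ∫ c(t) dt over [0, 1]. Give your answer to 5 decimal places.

h = 0.25, n = 4.
(h/3)·[y₀ + 4y₁ + 2y₂ + 4y₃ + y₄] = 0.083333·(38.80) = 3.23333.

3.23333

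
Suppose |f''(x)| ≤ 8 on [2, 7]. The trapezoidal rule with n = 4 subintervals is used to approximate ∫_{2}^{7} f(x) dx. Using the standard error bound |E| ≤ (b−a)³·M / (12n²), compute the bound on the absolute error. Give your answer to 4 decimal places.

|E| ≤ (5)³·8 / (12·4²) = 1000/192 = 5.2083.

5.2083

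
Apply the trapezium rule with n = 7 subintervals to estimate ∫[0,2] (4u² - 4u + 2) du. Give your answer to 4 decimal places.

h = (2 − 0)/7 = 0.285714.
Nodes u₀,…,u₇ = 0, 0.285714, 0.571429, 0.857143, 1.142857, 1.428571, 1.714286, 2.
f(u) = 4u² - 4u + 2: f₀=2, f₁=1.183673, f₂=1.020408, f₃=1.510204, f₄=2.653061, f₅=4.448980, f₆=6.897959, f₇=10.
(h/2)·[f₀ + 2f₁ + 2f₂ + 2f₃ + 2f₄ + 2f₅ + 2f₆ + f₇] = 0.142857·(47.428571) = 6.7755.

6.7755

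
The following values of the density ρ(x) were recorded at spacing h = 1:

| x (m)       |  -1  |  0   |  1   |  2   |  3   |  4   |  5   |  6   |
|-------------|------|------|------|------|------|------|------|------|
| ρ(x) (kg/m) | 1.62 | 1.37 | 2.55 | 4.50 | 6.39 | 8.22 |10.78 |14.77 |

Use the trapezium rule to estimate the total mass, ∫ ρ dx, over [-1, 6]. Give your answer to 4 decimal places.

42.0050

h = 1, n = 7.
(h/2)·[y₀ + 2y₁ + 2y₂ + 2y₃ + 2y₄ + 2y₅ + 2y₆ + y₇] = 0.5·(84.01) = 42.0050.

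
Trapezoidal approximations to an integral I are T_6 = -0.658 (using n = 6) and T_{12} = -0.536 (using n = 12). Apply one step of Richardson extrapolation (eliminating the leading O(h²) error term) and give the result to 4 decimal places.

-0.4953

R = (4·T_{12} − T_6) / 3 = (4·(-0.536) − (-0.658))/3 = (-1.486)/3 = -0.4953.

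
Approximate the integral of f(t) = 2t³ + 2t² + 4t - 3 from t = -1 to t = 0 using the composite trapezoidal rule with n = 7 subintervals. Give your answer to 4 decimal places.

h = (0 − (-1))/7 = 0.142857.
Nodes t₀,…,t₇ = -1, -0.857143, -0.714286, -0.571429, -0.428571, -0.285714, -0.142857, 0.
f(t) = 2t³ + 2t² + 4t - 3: f₀=-7, f₁=-6.218659, f₂=-5.565598, f₃=-5.005831, f₄=-4.504373, f₅=-4.026239, f₆=-3.536443, f₇=-3.
(h/2)·[f₀ + 2f₁ + 2f₂ + 2f₃ + 2f₄ + 2f₅ + 2f₆ + f₇] = 0.071429·(-67.714286) = -4.8367.

-4.8367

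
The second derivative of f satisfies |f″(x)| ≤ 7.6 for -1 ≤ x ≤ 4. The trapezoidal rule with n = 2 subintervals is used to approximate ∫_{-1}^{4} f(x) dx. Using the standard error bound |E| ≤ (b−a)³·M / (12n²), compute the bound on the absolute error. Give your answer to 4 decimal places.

19.7917

|E| ≤ (5)³·7.6 / (12·2²) = 950/48 = 19.7917.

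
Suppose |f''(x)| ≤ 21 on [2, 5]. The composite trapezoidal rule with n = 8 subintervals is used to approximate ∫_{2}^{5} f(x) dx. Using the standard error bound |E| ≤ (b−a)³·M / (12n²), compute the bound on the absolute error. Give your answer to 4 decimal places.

0.7383

|E| ≤ (3)³·21 / (12·8²) = 567/768 = 0.7383.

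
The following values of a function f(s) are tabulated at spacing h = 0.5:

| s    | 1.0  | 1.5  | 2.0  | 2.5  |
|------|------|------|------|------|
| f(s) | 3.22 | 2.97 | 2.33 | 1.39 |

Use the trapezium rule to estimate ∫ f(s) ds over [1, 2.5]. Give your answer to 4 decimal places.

3.8025

h = 0.5, n = 3.
(h/2)·[y₀ + 2y₁ + 2y₂ + y₃] = 0.25·(15.21) = 3.8025.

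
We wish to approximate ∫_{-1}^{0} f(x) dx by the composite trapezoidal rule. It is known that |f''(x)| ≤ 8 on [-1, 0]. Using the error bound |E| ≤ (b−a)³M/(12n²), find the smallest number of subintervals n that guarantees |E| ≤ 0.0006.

Need 8/(12n²) ≤ 0.0006.
n² ≥ 8/(12·0.0006) = 1111.11 ⇒ n ≥ 33.3333, so the smallest n is 34.

34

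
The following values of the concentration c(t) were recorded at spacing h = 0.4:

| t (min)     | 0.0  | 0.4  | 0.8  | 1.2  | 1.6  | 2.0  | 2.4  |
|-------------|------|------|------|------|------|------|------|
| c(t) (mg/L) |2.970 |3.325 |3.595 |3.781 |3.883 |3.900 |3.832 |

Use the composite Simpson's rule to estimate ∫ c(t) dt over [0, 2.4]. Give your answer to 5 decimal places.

8.77093

h = 0.4, n = 6.
(h/3)·[y₀ + 4y₁ + 2y₂ + 4y₃ + 2y₄ + 4y₅ + y₆] = 0.133333·(65.782) = 8.77093.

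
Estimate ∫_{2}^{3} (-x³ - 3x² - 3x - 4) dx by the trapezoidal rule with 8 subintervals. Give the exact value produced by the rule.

h = (3 − 2)/8 = 0.125.
Nodes x₀,…,x₈ = 2, 2.125, 2.25, 2.375, 2.5, 2.625, 2.75, 2.875, 3.
f(x) = -x³ - 3x² - 3x - 4: f₀=-30, f₁=-33.517578125, f₂=-37.328125, f₃=-41.443359375, f₄=-45.875, f₅=-50.634765625, f₆=-55.734375, f₇=-61.185546875, f₈=-67.
(h/2)·[f₀ + 2f₁ + 2f₂ + 2f₃ + 2f₄ + 2f₅ + 2f₆ + 2f₇ + f₈] = 0.0625·(-748.4375) = -46.77734375.

-46.77734375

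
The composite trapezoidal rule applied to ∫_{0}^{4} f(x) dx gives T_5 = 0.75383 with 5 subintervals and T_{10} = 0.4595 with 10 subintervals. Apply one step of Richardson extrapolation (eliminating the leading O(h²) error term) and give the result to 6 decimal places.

0.361390

R = (4·T_{10} − T_5) / 3 = (4·0.4595 − 0.75383)/3 = (1.08417)/3 = 0.361390.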